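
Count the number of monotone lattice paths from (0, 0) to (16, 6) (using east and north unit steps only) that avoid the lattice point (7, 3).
Number of paths = 48213

Total paths from (0, 0) to (16, 6): C(22, 16) = 74613. Paths through (7, 3): (paths (0, 0) → (7, 3)) × (paths (7, 3) → (16, 6)) = C(10, 7) · C(12, 9) = 120 · 220 = 26400. Avoidance count = 74613 − 26400 = 48213.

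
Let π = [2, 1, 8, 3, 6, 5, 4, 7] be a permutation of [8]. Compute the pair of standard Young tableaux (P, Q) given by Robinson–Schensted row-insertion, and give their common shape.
P = [1, 3, 4, 7] / [2, 5] / [6] / [8];  Q = [1, 3, 5, 8] / [2, 4] / [6] / [7];  common shape = (4, 2, 1, 1)

Row-insert the values π_1, π_2, … into P one at a time, bumping the leftmost entry strictly greater than the inserted value down to the next row. The recording tableau Q records, in position (i, j), the step at which that cell was added to P.
  Insert 2 (step 1): P = [2];  Q = [1]
  Insert 1 (step 2): P = [1] / [2];  Q = [1] / [2]
  Insert 8 (step 3): P = [1, 8] / [2];  Q = [1, 3] / [2]
  Insert 3 (step 4): P = [1, 3] / [2, 8];  Q = [1, 3] / [2, 4]
  Insert 6 (step 5): P = [1, 3, 6] / [2, 8];  Q = [1, 3, 5] / [2, 4]
  Insert 5 (step 6): P = [1, 3, 5] / [2, 6] / [8];  Q = [1, 3, 5] / [2, 4] / [6]
  Insert 4 (step 7): P = [1, 3, 4] / [2, 5] / [6] / [8];  Q = [1, 3, 5] / [2, 4] / [6] / [7]
  Insert 7 (step 8): P = [1, 3, 4, 7] / [2, 5] / [6] / [8];  Q = [1, 3, 5, 8] / [2, 4] / [6] / [7]
Final shape: (4, 2, 1, 1).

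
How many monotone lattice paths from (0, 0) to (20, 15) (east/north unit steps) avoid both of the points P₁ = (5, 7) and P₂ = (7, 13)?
Number of paths = 2853803352

Inclusion–exclusion. Total paths: C(35, 20) = 3247943160. Through P₁: C(12, 5)·C(23, 15) = 388328688. Through P₂: C(20, 7)·C(15, 13) = 8139600. Since P₁ is strictly southwest of P₂, a monotone path through both must visit P₁ then P₂; paths through both = C(12, 5)·C(8, 2)·C(15, 13) = 2328480. Avoid both = 3247943160 − 388328688 − 8139600 + 2328480 = 2853803352.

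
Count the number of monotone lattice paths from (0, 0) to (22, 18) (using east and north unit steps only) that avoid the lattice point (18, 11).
Number of paths = 101963156100

Total paths from (0, 0) to (22, 18): C(40, 22) = 113380261800. Paths through (18, 11): (paths (0, 0) → (18, 11)) × (paths (18, 11) → (22, 18)) = C(29, 18) · C(11, 4) = 34597290 · 330 = 11417105700. Avoidance count = 113380261800 − 11417105700 = 101963156100.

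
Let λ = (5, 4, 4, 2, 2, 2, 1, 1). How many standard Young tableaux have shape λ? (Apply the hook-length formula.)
# SYT of shape (5, 4, 4, 2, 2, 2, 1, 1) = 362121760

Hook-length formula: f^λ = n! / Π hook(c), product over all cells c of the Young diagram. For λ = (5, 4, 4, 2, 2, 2, 1, 1), n = 21 boxes. Hook lengths by row (left-to-right, top-to-bottom): [12, 9, 5, 4, 1]; [10, 7, 3, 2]; [9, 6, 2, 1]; [6, 3]; [5, 2]; [4, 1]; [2]; [1]. Product of hooks = 141087744000. So f^λ = 21! / 141087744000 = 51090942171709440000 / 141087744000 = 362121760.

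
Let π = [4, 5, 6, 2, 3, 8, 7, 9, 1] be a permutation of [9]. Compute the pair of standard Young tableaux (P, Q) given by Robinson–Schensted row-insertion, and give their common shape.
P = [1, 3, 6, 7, 9] / [2, 5, 8] / [4];  Q = [1, 2, 3, 6, 8] / [4, 5, 7] / [9];  common shape = (5, 3, 1)

Row-insert the values π_1, π_2, … into P one at a time, bumping the leftmost entry strictly greater than the inserted value down to the next row. The recording tableau Q records, in position (i, j), the step at which that cell was added to P.
  Insert 4 (step 1): P = [4];  Q = [1]
  Insert 5 (step 2): P = [4, 5];  Q = [1, 2]
  Insert 6 (step 3): P = [4, 5, 6];  Q = [1, 2, 3]
  Insert 2 (step 4): P = [2, 5, 6] / [4];  Q = [1, 2, 3] / [4]
  Insert 3 (step 5): P = [2, 3, 6] / [4, 5];  Q = [1, 2, 3] / [4, 5]
  Insert 8 (step 6): P = [2, 3, 6, 8] / [4, 5];  Q = [1, 2, 3, 6] / [4, 5]
  Insert 7 (step 7): P = [2, 3, 6, 7] / [4, 5, 8];  Q = [1, 2, 3, 6] / [4, 5, 7]
  Insert 9 (step 8): P = [2, 3, 6, 7, 9] / [4, 5, 8];  Q = [1, 2, 3, 6, 8] / [4, 5, 7]
  Insert 1 (step 9): P = [1, 3, 6, 7, 9] / [2, 5, 8] / [4];  Q = [1, 2, 3, 6, 8] / [4, 5, 7] / [9]
Final shape: (5, 3, 1).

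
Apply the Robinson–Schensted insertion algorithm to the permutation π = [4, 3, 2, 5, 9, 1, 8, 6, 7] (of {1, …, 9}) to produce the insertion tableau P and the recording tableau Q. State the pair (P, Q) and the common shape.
P = [1, 5, 6, 7] / [2, 8] / [3, 9] / [4];  Q = [1, 4, 5, 9] / [2, 7] / [3, 8] / [6];  common shape = (4, 2, 2, 1)

Row-insert the values π_1, π_2, … into P one at a time, bumping the leftmost entry strictly greater than the inserted value down to the next row. The recording tableau Q records, in position (i, j), the step at which that cell was added to P.
  Insert 4 (step 1): P = [4];  Q = [1]
  Insert 3 (step 2): P = [3] / [4];  Q = [1] / [2]
  Insert 2 (step 3): P = [2] / [3] / [4];  Q = [1] / [2] / [3]
  Insert 5 (step 4): P = [2, 5] / [3] / [4];  Q = [1, 4] / [2] / [3]
  Insert 9 (step 5): P = [2, 5, 9] / [3] / [4];  Q = [1, 4, 5] / [2] / [3]
  Insert 1 (step 6): P = [1, 5, 9] / [2] / [3] / [4];  Q = [1, 4, 5] / [2] / [3] / [6]
  Insert 8 (step 7): P = [1, 5, 8] / [2, 9] / [3] / [4];  Q = [1, 4, 5] / [2, 7] / [3] / [6]
  Insert 6 (step 8): P = [1, 5, 6] / [2, 8] / [3, 9] / [4];  Q = [1, 4, 5] / [2, 7] / [3, 8] / [6]
  Insert 7 (step 9): P = [1, 5, 6, 7] / [2, 8] / [3, 9] / [4];  Q = [1, 4, 5, 9] / [2, 7] / [3, 8] / [6]
Final shape: (4, 2, 2, 1).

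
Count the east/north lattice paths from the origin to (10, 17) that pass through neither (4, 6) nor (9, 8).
Number of paths = 5638325

Inclusion–exclusion. Total paths: C(27, 10) = 8436285. Through P₁: C(10, 4)·C(17, 6) = 2598960. Through P₂: C(17, 9)·C(10, 1) = 243100. Since P₁ is strictly southwest of P₂, a monotone path through both must visit P₁ then P₂; paths through both = C(10, 4)·C(7, 5)·C(10, 1) = 44100. Avoid both = 8436285 − 2598960 − 243100 + 44100 = 5638325.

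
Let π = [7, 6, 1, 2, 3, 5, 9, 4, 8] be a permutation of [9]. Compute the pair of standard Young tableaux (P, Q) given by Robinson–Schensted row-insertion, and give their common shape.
P = [1, 2, 3, 4, 8] / [5, 9] / [6] / [7];  Q = [1, 4, 5, 6, 7] / [2, 9] / [3] / [8];  common shape = (5, 2, 1, 1)

Row-insert the values π_1, π_2, … into P one at a time, bumping the leftmost entry strictly greater than the inserted value down to the next row. The recording tableau Q records, in position (i, j), the step at which that cell was added to P.
  Insert 7 (step 1): P = [7];  Q = [1]
  Insert 6 (step 2): P = [6] / [7];  Q = [1] / [2]
  Insert 1 (step 3): P = [1] / [6] / [7];  Q = [1] / [2] / [3]
  Insert 2 (step 4): P = [1, 2] / [6] / [7];  Q = [1, 4] / [2] / [3]
  Insert 3 (step 5): P = [1, 2, 3] / [6] / [7];  Q = [1, 4, 5] / [2] / [3]
  Insert 5 (step 6): P = [1, 2, 3, 5] / [6] / [7];  Q = [1, 4, 5, 6] / [2] / [3]
  Insert 9 (step 7): P = [1, 2, 3, 5, 9] / [6] / [7];  Q = [1, 4, 5, 6, 7] / [2] / [3]
  Insert 4 (step 8): P = [1, 2, 3, 4, 9] / [5] / [6] / [7];  Q = [1, 4, 5, 6, 7] / [2] / [3] / [8]
  Insert 8 (step 9): P = [1, 2, 3, 4, 8] / [5, 9] / [6] / [7];  Q = [1, 4, 5, 6, 7] / [2, 9] / [3] / [8]
Final shape: (5, 2, 1, 1).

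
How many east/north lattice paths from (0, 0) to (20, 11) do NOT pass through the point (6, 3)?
Number of paths = 57811635

Total paths from (0, 0) to (20, 11): C(31, 20) = 84672315. Paths through (6, 3): (paths (0, 0) → (6, 3)) × (paths (6, 3) → (20, 11)) = C(9, 6) · C(22, 14) = 84 · 319770 = 26860680. Avoidance count = 84672315 − 26860680 = 57811635.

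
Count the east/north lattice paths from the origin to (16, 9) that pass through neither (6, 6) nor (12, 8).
Number of paths = 1278221

Inclusion–exclusion. Total paths: C(25, 16) = 2042975. Through P₁: C(12, 6)·C(13, 10) = 264264. Through P₂: C(20, 12)·C(5, 4) = 629850. Since P₁ is strictly southwest of P₂, a monotone path through both must visit P₁ then P₂; paths through both = C(12, 6)·C(8, 6)·C(5, 4) = 129360. Avoid both = 2042975 − 264264 − 629850 + 129360 = 1278221.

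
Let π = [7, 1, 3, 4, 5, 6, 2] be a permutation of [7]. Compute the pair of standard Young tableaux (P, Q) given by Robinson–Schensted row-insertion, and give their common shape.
P = [1, 2, 4, 5, 6] / [3] / [7];  Q = [1, 3, 4, 5, 6] / [2] / [7];  common shape = (5, 1, 1)

Row-insert the values π_1, π_2, … into P one at a time, bumping the leftmost entry strictly greater than the inserted value down to the next row. The recording tableau Q records, in position (i, j), the step at which that cell was added to P.
  Insert 7 (step 1): P = [7];  Q = [1]
  Insert 1 (step 2): P = [1] / [7];  Q = [1] / [2]
  Insert 3 (step 3): P = [1, 3] / [7];  Q = [1, 3] / [2]
  Insert 4 (step 4): P = [1, 3, 4] / [7];  Q = [1, 3, 4] / [2]
  Insert 5 (step 5): P = [1, 3, 4, 5] / [7];  Q = [1, 3, 4, 5] / [2]
  Insert 6 (step 6): P = [1, 3, 4, 5, 6] / [7];  Q = [1, 3, 4, 5, 6] / [2]
  Insert 2 (step 7): P = [1, 2, 4, 5, 6] / [3] / [7];  Q = [1, 3, 4, 5, 6] / [2] / [7]
Final shape: (5, 1, 1).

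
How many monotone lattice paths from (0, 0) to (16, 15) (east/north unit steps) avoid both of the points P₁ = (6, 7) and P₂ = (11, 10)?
Number of paths = 160783227

Inclusion–exclusion. Total paths: C(31, 16) = 300540195. Through P₁: C(13, 6)·C(18, 10) = 75088728. Through P₂: C(21, 11)·C(10, 5) = 88884432. Since P₁ is strictly southwest of P₂, a monotone path through both must visit P₁ then P₂; paths through both = C(13, 6)·C(8, 5)·C(10, 5) = 24216192. Avoid both = 300540195 − 75088728 − 88884432 + 24216192 = 160783227.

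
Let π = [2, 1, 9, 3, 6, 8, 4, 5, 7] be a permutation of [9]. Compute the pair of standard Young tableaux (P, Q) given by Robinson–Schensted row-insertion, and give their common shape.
P = [1, 3, 4, 5, 7] / [2, 6, 8] / [9];  Q = [1, 3, 5, 6, 9] / [2, 4, 8] / [7];  common shape = (5, 3, 1)

Row-insert the values π_1, π_2, … into P one at a time, bumping the leftmost entry strictly greater than the inserted value down to the next row. The recording tableau Q records, in position (i, j), the step at which that cell was added to P.
  Insert 2 (step 1): P = [2];  Q = [1]
  Insert 1 (step 2): P = [1] / [2];  Q = [1] / [2]
  Insert 9 (step 3): P = [1, 9] / [2];  Q = [1, 3] / [2]
  Insert 3 (step 4): P = [1, 3] / [2, 9];  Q = [1, 3] / [2, 4]
  Insert 6 (step 5): P = [1, 3, 6] / [2, 9];  Q = [1, 3, 5] / [2, 4]
  Insert 8 (step 6): P = [1, 3, 6, 8] / [2, 9];  Q = [1, 3, 5, 6] / [2, 4]
  Insert 4 (step 7): P = [1, 3, 4, 8] / [2, 6] / [9];  Q = [1, 3, 5, 6] / [2, 4] / [7]
  Insert 5 (step 8): P = [1, 3, 4, 5] / [2, 6, 8] / [9];  Q = [1, 3, 5, 6] / [2, 4, 8] / [7]
  Insert 7 (step 9): P = [1, 3, 4, 5, 7] / [2, 6, 8] / [9];  Q = [1, 3, 5, 6, 9] / [2, 4, 8] / [7]
Final shape: (5, 3, 1).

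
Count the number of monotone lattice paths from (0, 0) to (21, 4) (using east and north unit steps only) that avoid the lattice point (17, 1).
Number of paths = 12020

Total paths from (0, 0) to (21, 4): C(25, 21) = 12650. Paths through (17, 1): (paths (0, 0) → (17, 1)) × (paths (17, 1) → (21, 4)) = C(18, 17) · C(7, 4) = 18 · 35 = 630. Avoidance count = 12650 − 630 = 12020.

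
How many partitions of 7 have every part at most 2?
p(7, parts ≤ 2) = 4

Partitions of 7 with all parts ≤ 2: 2+2+2+1, 2+2+1+1+1, 2+1+1+1+1+1, 1+1+1+1+1+1+1. Count = 4.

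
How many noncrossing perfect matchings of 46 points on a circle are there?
C_23 = 343059613650

These noncrossing handshakes are counted by the Catalan number C_n = (1/(n + 1)) · C(2n, n). For n = 23: C_23 = (1/24) · C(46, 23) = 8233430727600/24 = 343059613650.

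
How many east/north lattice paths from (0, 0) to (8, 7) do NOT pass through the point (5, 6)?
Number of paths = 4587

Total paths from (0, 0) to (8, 7): C(15, 8) = 6435. Paths through (5, 6): (paths (0, 0) → (5, 6)) × (paths (5, 6) → (8, 7)) = C(11, 5) · C(4, 3) = 462 · 4 = 1848. Avoidance count = 6435 − 1848 = 4587.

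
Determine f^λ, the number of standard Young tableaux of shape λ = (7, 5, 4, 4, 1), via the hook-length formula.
# SYT of shape (7, 5, 4, 4, 1) = 277763850

Hook-length formula: f^λ = n! / Π hook(c), product over all cells c of the Young diagram. For λ = (7, 5, 4, 4, 1), n = 21 boxes. Hook lengths by row (left-to-right, top-to-bottom): [11, 9, 8, 7, 4, 2, 1]; [8, 6, 5, 4, 1]; [6, 4, 3, 2]; [5, 3, 2, 1]; [1]. Product of hooks = 183936614400. So f^λ = 21! / 183936614400 = 51090942171709440000 / 183936614400 = 277763850.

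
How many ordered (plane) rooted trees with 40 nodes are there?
C_39 = 680425371729975800390

These ordered rooted trees are counted by the Catalan number C_n = (1/(n + 1)) · C(2n, n). For n = 39: C_39 = (1/40) · C(78, 39) = 27217014869199032015600/40 = 680425371729975800390.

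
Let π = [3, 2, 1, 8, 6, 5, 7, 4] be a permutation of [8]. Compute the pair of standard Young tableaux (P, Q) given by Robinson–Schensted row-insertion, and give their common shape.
P = [1, 4, 7] / [2, 5] / [3, 6] / [8];  Q = [1, 4, 7] / [2, 5] / [3, 6] / [8];  common shape = (3, 2, 2, 1)

Row-insert the values π_1, π_2, … into P one at a time, bumping the leftmost entry strictly greater than the inserted value down to the next row. The recording tableau Q records, in position (i, j), the step at which that cell was added to P.
  Insert 3 (step 1): P = [3];  Q = [1]
  Insert 2 (step 2): P = [2] / [3];  Q = [1] / [2]
  Insert 1 (step 3): P = [1] / [2] / [3];  Q = [1] / [2] / [3]
  Insert 8 (step 4): P = [1, 8] / [2] / [3];  Q = [1, 4] / [2] / [3]
  Insert 6 (step 5): P = [1, 6] / [2, 8] / [3];  Q = [1, 4] / [2, 5] / [3]
  Insert 5 (step 6): P = [1, 5] / [2, 6] / [3, 8];  Q = [1, 4] / [2, 5] / [3, 6]
  Insert 7 (step 7): P = [1, 5, 7] / [2, 6] / [3, 8];  Q = [1, 4, 7] / [2, 5] / [3, 6]
  Insert 4 (step 8): P = [1, 4, 7] / [2, 5] / [3, 6] / [8];  Q = [1, 4, 7] / [2, 5] / [3, 6] / [8]
Final shape: (3, 2, 2, 1).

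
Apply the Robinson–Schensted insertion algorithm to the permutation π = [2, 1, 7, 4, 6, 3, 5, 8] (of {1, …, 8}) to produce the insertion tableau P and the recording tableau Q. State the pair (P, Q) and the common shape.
P = [1, 3, 5, 8] / [2, 4, 6] / [7];  Q = [1, 3, 5, 8] / [2, 4, 7] / [6];  common shape = (4, 3, 1)

Row-insert the values π_1, π_2, … into P one at a time, bumping the leftmost entry strictly greater than the inserted value down to the next row. The recording tableau Q records, in position (i, j), the step at which that cell was added to P.
  Insert 2 (step 1): P = [2];  Q = [1]
  Insert 1 (step 2): P = [1] / [2];  Q = [1] / [2]
  Insert 7 (step 3): P = [1, 7] / [2];  Q = [1, 3] / [2]
  Insert 4 (step 4): P = [1, 4] / [2, 7];  Q = [1, 3] / [2, 4]
  Insert 6 (step 5): P = [1, 4, 6] / [2, 7];  Q = [1, 3, 5] / [2, 4]
  Insert 3 (step 6): P = [1, 3, 6] / [2, 4] / [7];  Q = [1, 3, 5] / [2, 4] / [6]
  Insert 5 (step 7): P = [1, 3, 5] / [2, 4, 6] / [7];  Q = [1, 3, 5] / [2, 4, 7] / [6]
  Insert 8 (step 8): P = [1, 3, 5, 8] / [2, 4, 6] / [7];  Q = [1, 3, 5, 8] / [2, 4, 7] / [6]
Final shape: (4, 3, 1).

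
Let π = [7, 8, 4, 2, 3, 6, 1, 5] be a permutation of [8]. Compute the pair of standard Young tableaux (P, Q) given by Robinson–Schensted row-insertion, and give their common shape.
P = [1, 3, 5] / [2, 6] / [4, 8] / [7];  Q = [1, 2, 6] / [3, 5] / [4, 8] / [7];  common shape = (3, 2, 2, 1)

Row-insert the values π_1, π_2, … into P one at a time, bumping the leftmost entry strictly greater than the inserted value down to the next row. The recording tableau Q records, in position (i, j), the step at which that cell was added to P.
  Insert 7 (step 1): P = [7];  Q = [1]
  Insert 8 (step 2): P = [7, 8];  Q = [1, 2]
  Insert 4 (step 3): P = [4, 8] / [7];  Q = [1, 2] / [3]
  Insert 2 (step 4): P = [2, 8] / [4] / [7];  Q = [1, 2] / [3] / [4]
  Insert 3 (step 5): P = [2, 3] / [4, 8] / [7];  Q = [1, 2] / [3, 5] / [4]
  Insert 6 (step 6): P = [2, 3, 6] / [4, 8] / [7];  Q = [1, 2, 6] / [3, 5] / [4]
  Insert 1 (step 7): P = [1, 3, 6] / [2, 8] / [4] / [7];  Q = [1, 2, 6] / [3, 5] / [4] / [7]
  Insert 5 (step 8): P = [1, 3, 5] / [2, 6] / [4, 8] / [7];  Q = [1, 2, 6] / [3, 5] / [4, 8] / [7]
Final shape: (3, 2, 2, 1).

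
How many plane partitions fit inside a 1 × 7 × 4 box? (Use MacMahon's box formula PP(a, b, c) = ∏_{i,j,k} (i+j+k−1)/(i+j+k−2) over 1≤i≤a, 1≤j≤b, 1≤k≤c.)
PP(1, 7, 4) = 330

Evaluate the triple product over i = 1..1, j = 1..7, k = 1..4. The factors are (2/1) · (3/2) · (4/3) · (5/4) · (3/2) · (4/3) · (5/4) · (6/5) · … (28 factors total). The numerators and denominators telescope so the product is an integer; carrying out the multiplication exactly gives PP(1, 7, 4) = 330.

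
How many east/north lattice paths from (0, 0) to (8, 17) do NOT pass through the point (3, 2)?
Number of paths = 926535

Total paths from (0, 0) to (8, 17): C(25, 8) = 1081575. Paths through (3, 2): (paths (0, 0) → (3, 2)) × (paths (3, 2) → (8, 17)) = C(5, 3) · C(20, 5) = 10 · 15504 = 155040. Avoidance count = 1081575 − 155040 = 926535.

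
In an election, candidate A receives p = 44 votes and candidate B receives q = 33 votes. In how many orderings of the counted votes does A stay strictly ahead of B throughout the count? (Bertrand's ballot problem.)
Strict-lead orderings = 898530797291910275850

Total orderings of the 77 votes with 44 for A: C(77, 44) = 6289715581043371930950. By the Bertrand ballot formula (Cycle Lemma / reflection principle), the number of orderings in which A is strictly ahead of B throughout is (p − q)/(p + q) · C(p + q, p) = (44 − 33)/(44 + 33) · 6289715581043371930950 = 898530797291910275850.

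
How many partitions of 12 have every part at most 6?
p(12, parts ≤ 6) = 58

Partitions of 12 with all parts ≤ 6: 6+6, 6+5+1, 6+4+2, 6+4+1+1, 6+3+3, 6+3+2+1, 6+3+1+1+1, 6+2+2+2, 6+2+2+1+1, 6+2+1+1+1+1, 6+1+1+1+1+1+1, 5+5+2, 5+5+1+1, 5+4+3, 5+4+2+1, 5+4+1+1+1, 5+3+3+1, 5+3+2+2, 5+3+2+1+1, 5+3+1+1+1+1, 5+2+2+2+1, 5+2+2+1+1+1, 5+2+1+1+1+1+1, 5+1+1+1+1+1+1+1, 4+4+4, 4+4+3+1, 4+4+2+2, 4+4+2+1+1, 4+4+1+1+1+1, 4+3+3+2, … (58 total). Count = 58.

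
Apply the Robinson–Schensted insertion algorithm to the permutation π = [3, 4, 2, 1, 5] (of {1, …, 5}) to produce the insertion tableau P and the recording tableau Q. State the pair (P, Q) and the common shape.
P = [1, 4, 5] / [2] / [3];  Q = [1, 2, 5] / [3] / [4];  common shape = (3, 1, 1)

Row-insert the values π_1, π_2, … into P one at a time, bumping the leftmost entry strictly greater than the inserted value down to the next row. The recording tableau Q records, in position (i, j), the step at which that cell was added to P.
  Insert 3 (step 1): P = [3];  Q = [1]
  Insert 4 (step 2): P = [3, 4];  Q = [1, 2]
  Insert 2 (step 3): P = [2, 4] / [3];  Q = [1, 2] / [3]
  Insert 1 (step 4): P = [1, 4] / [2] / [3];  Q = [1, 2] / [3] / [4]
  Insert 5 (step 5): P = [1, 4, 5] / [2] / [3];  Q = [1, 2, 5] / [3] / [4]
Final shape: (3, 1, 1).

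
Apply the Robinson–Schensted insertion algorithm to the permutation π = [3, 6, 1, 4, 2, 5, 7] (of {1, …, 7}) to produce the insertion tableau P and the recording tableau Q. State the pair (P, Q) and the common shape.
P = [1, 2, 5, 7] / [3, 4] / [6];  Q = [1, 2, 6, 7] / [3, 4] / [5];  common shape = (4, 2, 1)

Row-insert the values π_1, π_2, … into P one at a time, bumping the leftmost entry strictly greater than the inserted value down to the next row. The recording tableau Q records, in position (i, j), the step at which that cell was added to P.
  Insert 3 (step 1): P = [3];  Q = [1]
  Insert 6 (step 2): P = [3, 6];  Q = [1, 2]
  Insert 1 (step 3): P = [1, 6] / [3];  Q = [1, 2] / [3]
  Insert 4 (step 4): P = [1, 4] / [3, 6];  Q = [1, 2] / [3, 4]
  Insert 2 (step 5): P = [1, 2] / [3, 4] / [6];  Q = [1, 2] / [3, 4] / [5]
  Insert 5 (step 6): P = [1, 2, 5] / [3, 4] / [6];  Q = [1, 2, 6] / [3, 4] / [5]
  Insert 7 (step 7): P = [1, 2, 5, 7] / [3, 4] / [6];  Q = [1, 2, 6, 7] / [3, 4] / [5]
Final shape: (4, 2, 1).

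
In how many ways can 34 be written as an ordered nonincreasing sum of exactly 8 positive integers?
p(34, 8 parts) = 1297

Partitions of n into exactly k parts are in bijection with partitions of n − k into at most k parts (subtract 1 from each part). So p(34, exactly 8) = p(26, parts ≤ 8). Computing via the recurrence p(m, j) = p(m, j−1) + p(m−j, j) gives 1297.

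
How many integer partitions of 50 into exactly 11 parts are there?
p(50, 11 parts) = 17475

Partitions of n into exactly k parts are in bijection with partitions of n − k into at most k parts (subtract 1 from each part). So p(50, exactly 11) = p(39, parts ≤ 11). Computing via the recurrence p(m, j) = p(m, j−1) + p(m−j, j) gives 17475.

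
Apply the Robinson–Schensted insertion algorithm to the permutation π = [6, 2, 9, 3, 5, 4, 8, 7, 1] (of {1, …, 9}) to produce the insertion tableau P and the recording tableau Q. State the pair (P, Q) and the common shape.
P = [1, 3, 4, 7] / [2, 8] / [5, 9] / [6];  Q = [1, 3, 5, 7] / [2, 4] / [6, 8] / [9];  common shape = (4, 2, 2, 1)

Row-insert the values π_1, π_2, … into P one at a time, bumping the leftmost entry strictly greater than the inserted value down to the next row. The recording tableau Q records, in position (i, j), the step at which that cell was added to P.
  Insert 6 (step 1): P = [6];  Q = [1]
  Insert 2 (step 2): P = [2] / [6];  Q = [1] / [2]
  Insert 9 (step 3): P = [2, 9] / [6];  Q = [1, 3] / [2]
  Insert 3 (step 4): P = [2, 3] / [6, 9];  Q = [1, 3] / [2, 4]
  Insert 5 (step 5): P = [2, 3, 5] / [6, 9];  Q = [1, 3, 5] / [2, 4]
  Insert 4 (step 6): P = [2, 3, 4] / [5, 9] / [6];  Q = [1, 3, 5] / [2, 4] / [6]
  Insert 8 (step 7): P = [2, 3, 4, 8] / [5, 9] / [6];  Q = [1, 3, 5, 7] / [2, 4] / [6]
  Insert 7 (step 8): P = [2, 3, 4, 7] / [5, 8] / [6, 9];  Q = [1, 3, 5, 7] / [2, 4] / [6, 8]
  Insert 1 (step 9): P = [1, 3, 4, 7] / [2, 8] / [5, 9] / [6];  Q = [1, 3, 5, 7] / [2, 4] / [6, 8] / [9]
Final shape: (4, 2, 2, 1).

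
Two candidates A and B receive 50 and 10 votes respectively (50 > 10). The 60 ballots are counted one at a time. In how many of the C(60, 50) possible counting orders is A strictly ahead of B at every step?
Strict-lead orderings = 50262685044

Total orderings of the 60 votes with 50 for A: C(60, 50) = 75394027566. By the Bertrand ballot formula (Cycle Lemma / reflection principle), the number of orderings in which A is strictly ahead of B throughout is (p − q)/(p + q) · C(p + q, p) = (50 − 10)/(50 + 10) · 75394027566 = 50262685044.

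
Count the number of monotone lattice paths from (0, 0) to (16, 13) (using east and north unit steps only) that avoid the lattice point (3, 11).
Number of paths = 67825695

Total paths from (0, 0) to (16, 13): C(29, 16) = 67863915. Paths through (3, 11): (paths (0, 0) → (3, 11)) × (paths (3, 11) → (16, 13)) = C(14, 3) · C(15, 13) = 364 · 105 = 38220. Avoidance count = 67863915 − 38220 = 67825695.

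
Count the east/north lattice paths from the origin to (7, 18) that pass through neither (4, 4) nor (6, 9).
Number of paths = 397750

Inclusion–exclusion. Total paths: C(25, 7) = 480700. Through P₁: C(8, 4)·C(17, 3) = 47600. Through P₂: C(15, 6)·C(10, 1) = 50050. Since P₁ is strictly southwest of P₂, a monotone path through both must visit P₁ then P₂; paths through both = C(8, 4)·C(7, 2)·C(10, 1) = 14700. Avoid both = 480700 − 47600 − 50050 + 14700 = 397750.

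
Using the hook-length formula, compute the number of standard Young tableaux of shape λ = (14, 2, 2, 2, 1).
# SYT of shape (14, 2, 2, 2, 1) = 1028755

Hook-length formula: f^λ = n! / Π hook(c), product over all cells c of the Young diagram. For λ = (14, 2, 2, 2, 1), n = 21 boxes. Hook lengths by row (left-to-right, top-to-bottom): [18, 16, 12, 11, 10, 9, 8, 7, 6, 5, 4, 3, 2, 1]; [5, 3]; [4, 2]; [3, 1]; [1]. Product of hooks = 49662885888000. So f^λ = 21! / 49662885888000 = 51090942171709440000 / 49662885888000 = 1028755.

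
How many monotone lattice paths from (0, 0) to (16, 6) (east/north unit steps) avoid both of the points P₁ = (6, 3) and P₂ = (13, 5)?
Number of paths = 28413

Inclusion–exclusion. Total paths: C(22, 16) = 74613. Through P₁: C(9, 6)·C(13, 10) = 24024. Through P₂: C(18, 13)·C(4, 3) = 34272. Since P₁ is strictly southwest of P₂, a monotone path through both must visit P₁ then P₂; paths through both = C(9, 6)·C(9, 7)·C(4, 3) = 12096. Avoid both = 74613 − 24024 − 34272 + 12096 = 28413.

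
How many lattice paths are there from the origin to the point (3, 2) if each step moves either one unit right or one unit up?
Number of paths = 10

A monotone lattice path from (0, 0) to (3, 2) consists of 3 east steps and 2 north steps in some order, so it is determined by which 3 of the 5 steps are east. The count is C(5, 3) = 10.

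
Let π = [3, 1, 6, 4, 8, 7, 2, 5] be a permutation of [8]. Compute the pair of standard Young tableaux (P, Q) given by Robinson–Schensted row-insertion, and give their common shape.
P = [1, 2, 5] / [3, 4, 7] / [6, 8];  Q = [1, 3, 5] / [2, 4, 6] / [7, 8];  common shape = (3, 3, 2)

Row-insert the values π_1, π_2, … into P one at a time, bumping the leftmost entry strictly greater than the inserted value down to the next row. The recording tableau Q records, in position (i, j), the step at which that cell was added to P.
  Insert 3 (step 1): P = [3];  Q = [1]
  Insert 1 (step 2): P = [1] / [3];  Q = [1] / [2]
  Insert 6 (step 3): P = [1, 6] / [3];  Q = [1, 3] / [2]
  Insert 4 (step 4): P = [1, 4] / [3, 6];  Q = [1, 3] / [2, 4]
  Insert 8 (step 5): P = [1, 4, 8] / [3, 6];  Q = [1, 3, 5] / [2, 4]
  Insert 7 (step 6): P = [1, 4, 7] / [3, 6, 8];  Q = [1, 3, 5] / [2, 4, 6]
  Insert 2 (step 7): P = [1, 2, 7] / [3, 4, 8] / [6];  Q = [1, 3, 5] / [2, 4, 6] / [7]
  Insert 5 (step 8): P = [1, 2, 5] / [3, 4, 7] / [6, 8];  Q = [1, 3, 5] / [2, 4, 6] / [7, 8]
Final shape: (3, 3, 2).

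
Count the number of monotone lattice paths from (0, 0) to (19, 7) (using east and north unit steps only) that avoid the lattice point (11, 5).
Number of paths = 461240

Total paths from (0, 0) to (19, 7): C(26, 19) = 657800. Paths through (11, 5): (paths (0, 0) → (11, 5)) × (paths (11, 5) → (19, 7)) = C(16, 11) · C(10, 8) = 4368 · 45 = 196560. Avoidance count = 657800 − 196560 = 461240.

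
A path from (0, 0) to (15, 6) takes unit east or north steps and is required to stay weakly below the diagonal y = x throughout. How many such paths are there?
Number of paths = 33915

By the reflection principle (André's argument), the number of monotone paths to (15, 6) with n ≤ m that never go above y = x is C(21, 15) − C(21, 16) = 54264 − 20349 = 33915.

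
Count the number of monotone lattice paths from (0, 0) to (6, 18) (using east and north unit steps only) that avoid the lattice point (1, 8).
Number of paths = 107569

Total paths from (0, 0) to (6, 18): C(24, 6) = 134596. Paths through (1, 8): (paths (0, 0) → (1, 8)) × (paths (1, 8) → (6, 18)) = C(9, 1) · C(15, 5) = 9 · 3003 = 27027. Avoidance count = 134596 − 27027 = 107569.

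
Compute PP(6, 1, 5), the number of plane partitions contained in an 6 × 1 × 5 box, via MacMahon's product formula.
PP(6, 1, 5) = 462

Evaluate the triple product over i = 1..6, j = 1..1, k = 1..5. The factors are (2/1) · (3/2) · (4/3) · (5/4) · (6/5) · (3/2) · (4/3) · (5/4) · … (30 factors total). The numerators and denominators telescope so the product is an integer; carrying out the multiplication exactly gives PP(6, 1, 5) = 462.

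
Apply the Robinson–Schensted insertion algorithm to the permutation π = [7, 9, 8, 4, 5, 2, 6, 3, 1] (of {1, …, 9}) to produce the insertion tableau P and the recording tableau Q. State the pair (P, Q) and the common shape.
P = [1, 3, 6] / [2, 5] / [4, 8] / [7] / [9];  Q = [1, 2, 7] / [3, 5] / [4, 8] / [6] / [9];  common shape = (3, 2, 2, 1, 1)

Row-insert the values π_1, π_2, … into P one at a time, bumping the leftmost entry strictly greater than the inserted value down to the next row. The recording tableau Q records, in position (i, j), the step at which that cell was added to P.
  Insert 7 (step 1): P = [7];  Q = [1]
  Insert 9 (step 2): P = [7, 9];  Q = [1, 2]
  Insert 8 (step 3): P = [7, 8] / [9];  Q = [1, 2] / [3]
  Insert 4 (step 4): P = [4, 8] / [7] / [9];  Q = [1, 2] / [3] / [4]
  Insert 5 (step 5): P = [4, 5] / [7, 8] / [9];  Q = [1, 2] / [3, 5] / [4]
  Insert 2 (step 6): P = [2, 5] / [4, 8] / [7] / [9];  Q = [1, 2] / [3, 5] / [4] / [6]
  Insert 6 (step 7): P = [2, 5, 6] / [4, 8] / [7] / [9];  Q = [1, 2, 7] / [3, 5] / [4] / [6]
  Insert 3 (step 8): P = [2, 3, 6] / [4, 5] / [7, 8] / [9];  Q = [1, 2, 7] / [3, 5] / [4, 8] / [6]
  Insert 1 (step 9): P = [1, 3, 6] / [2, 5] / [4, 8] / [7] / [9];  Q = [1, 2, 7] / [3, 5] / [4, 8] / [6] / [9]
Final shape: (3, 2, 2, 1, 1).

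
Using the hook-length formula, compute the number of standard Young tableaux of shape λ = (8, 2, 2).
# SYT of shape (8, 2, 2) = 616

Hook-length formula: f^λ = n! / Π hook(c), product over all cells c of the Young diagram. For λ = (8, 2, 2), n = 12 boxes. Hook lengths by row (left-to-right, top-to-bottom): [10, 9, 6, 5, 4, 3, 2, 1]; [3, 2]; [2, 1]. Product of hooks = 777600. So f^λ = 12! / 777600 = 479001600 / 777600 = 616.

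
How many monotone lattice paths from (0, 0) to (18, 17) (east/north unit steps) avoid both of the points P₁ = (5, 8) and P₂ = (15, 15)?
Number of paths = 2596508670

Inclusion–exclusion. Total paths: C(35, 18) = 4537567650. Through P₁: C(13, 5)·C(22, 13) = 640179540. Through P₂: C(30, 15)·C(5, 3) = 1551175200. Since P₁ is strictly southwest of P₂, a monotone path through both must visit P₁ then P₂; paths through both = C(13, 5)·C(17, 10)·C(5, 3) = 250295760. Avoid both = 4537567650 − 640179540 − 1551175200 + 250295760 = 2596508670.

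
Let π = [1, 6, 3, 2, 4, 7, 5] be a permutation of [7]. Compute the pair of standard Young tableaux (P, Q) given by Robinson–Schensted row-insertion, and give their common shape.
P = [1, 2, 4, 5] / [3, 7] / [6];  Q = [1, 2, 5, 6] / [3, 7] / [4];  common shape = (4, 2, 1)

Row-insert the values π_1, π_2, … into P one at a time, bumping the leftmost entry strictly greater than the inserted value down to the next row. The recording tableau Q records, in position (i, j), the step at which that cell was added to P.
  Insert 1 (step 1): P = [1];  Q = [1]
  Insert 6 (step 2): P = [1, 6];  Q = [1, 2]
  Insert 3 (step 3): P = [1, 3] / [6];  Q = [1, 2] / [3]
  Insert 2 (step 4): P = [1, 2] / [3] / [6];  Q = [1, 2] / [3] / [4]
  Insert 4 (step 5): P = [1, 2, 4] / [3] / [6];  Q = [1, 2, 5] / [3] / [4]
  Insert 7 (step 6): P = [1, 2, 4, 7] / [3] / [6];  Q = [1, 2, 5, 6] / [3] / [4]
  Insert 5 (step 7): P = [1, 2, 4, 5] / [3, 7] / [6];  Q = [1, 2, 5, 6] / [3, 7] / [4]
Final shape: (4, 2, 1).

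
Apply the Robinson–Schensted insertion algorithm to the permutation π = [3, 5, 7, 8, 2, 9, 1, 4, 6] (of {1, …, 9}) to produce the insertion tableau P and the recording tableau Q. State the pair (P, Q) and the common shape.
P = [1, 4, 6, 8, 9] / [2, 5, 7] / [3];  Q = [1, 2, 3, 4, 6] / [5, 8, 9] / [7];  common shape = (5, 3, 1)

Row-insert the values π_1, π_2, … into P one at a time, bumping the leftmost entry strictly greater than the inserted value down to the next row. The recording tableau Q records, in position (i, j), the step at which that cell was added to P.
  Insert 3 (step 1): P = [3];  Q = [1]
  Insert 5 (step 2): P = [3, 5];  Q = [1, 2]
  Insert 7 (step 3): P = [3, 5, 7];  Q = [1, 2, 3]
  Insert 8 (step 4): P = [3, 5, 7, 8];  Q = [1, 2, 3, 4]
  Insert 2 (step 5): P = [2, 5, 7, 8] / [3];  Q = [1, 2, 3, 4] / [5]
  Insert 9 (step 6): P = [2, 5, 7, 8, 9] / [3];  Q = [1, 2, 3, 4, 6] / [5]
  Insert 1 (step 7): P = [1, 5, 7, 8, 9] / [2] / [3];  Q = [1, 2, 3, 4, 6] / [5] / [7]
  Insert 4 (step 8): P = [1, 4, 7, 8, 9] / [2, 5] / [3];  Q = [1, 2, 3, 4, 6] / [5, 8] / [7]
  Insert 6 (step 9): P = [1, 4, 6, 8, 9] / [2, 5, 7] / [3];  Q = [1, 2, 3, 4, 6] / [5, 8, 9] / [7]
Final shape: (5, 3, 1).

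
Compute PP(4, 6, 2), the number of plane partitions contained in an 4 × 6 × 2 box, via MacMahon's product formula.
PP(4, 6, 2) = 13860

Evaluate the triple product over i = 1..4, j = 1..6, k = 1..2. The factors are (2/1) · (3/2) · (3/2) · (4/3) · (4/3) · (5/4) · (5/4) · (6/5) · … (48 factors total). The numerators and denominators telescope so the product is an integer; carrying out the multiplication exactly gives PP(4, 6, 2) = 13860.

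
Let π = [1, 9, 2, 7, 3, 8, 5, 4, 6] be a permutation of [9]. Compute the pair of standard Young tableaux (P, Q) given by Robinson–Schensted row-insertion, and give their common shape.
P = [1, 2, 3, 4, 6] / [5, 8] / [7] / [9];  Q = [1, 2, 4, 6, 9] / [3, 7] / [5] / [8];  common shape = (5, 2, 1, 1)

Row-insert the values π_1, π_2, … into P one at a time, bumping the leftmost entry strictly greater than the inserted value down to the next row. The recording tableau Q records, in position (i, j), the step at which that cell was added to P.
  Insert 1 (step 1): P = [1];  Q = [1]
  Insert 9 (step 2): P = [1, 9];  Q = [1, 2]
  Insert 2 (step 3): P = [1, 2] / [9];  Q = [1, 2] / [3]
  Insert 7 (step 4): P = [1, 2, 7] / [9];  Q = [1, 2, 4] / [3]
  Insert 3 (step 5): P = [1, 2, 3] / [7] / [9];  Q = [1, 2, 4] / [3] / [5]
  Insert 8 (step 6): P = [1, 2, 3, 8] / [7] / [9];  Q = [1, 2, 4, 6] / [3] / [5]
  Insert 5 (step 7): P = [1, 2, 3, 5] / [7, 8] / [9];  Q = [1, 2, 4, 6] / [3, 7] / [5]
  Insert 4 (step 8): P = [1, 2, 3, 4] / [5, 8] / [7] / [9];  Q = [1, 2, 4, 6] / [3, 7] / [5] / [8]
  Insert 6 (step 9): P = [1, 2, 3, 4, 6] / [5, 8] / [7] / [9];  Q = [1, 2, 4, 6, 9] / [3, 7] / [5] / [8]
Final shape: (5, 2, 1, 1).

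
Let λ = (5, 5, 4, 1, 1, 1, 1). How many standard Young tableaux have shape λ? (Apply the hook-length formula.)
# SYT of shape (5, 5, 4, 1, 1, 1, 1) = 3508596

Hook-length formula: f^λ = n! / Π hook(c), product over all cells c of the Young diagram. For λ = (5, 5, 4, 1, 1, 1, 1), n = 18 boxes. Hook lengths by row (left-to-right, top-to-bottom): [11, 6, 5, 4, 2]; [10, 5, 4, 3, 1]; [8, 3, 2, 1]; [4]; [3]; [2]; [1]. Product of hooks = 1824768000. So f^λ = 18! / 1824768000 = 6402373705728000 / 1824768000 = 3508596.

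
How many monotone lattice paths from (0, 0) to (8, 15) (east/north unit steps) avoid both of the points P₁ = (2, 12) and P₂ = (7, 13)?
Number of paths = 251748

Inclusion–exclusion. Total paths: C(23, 8) = 490314. Through P₁: C(14, 2)·C(9, 6) = 7644. Through P₂: C(20, 7)·C(3, 1) = 232560. Since P₁ is strictly southwest of P₂, a monotone path through both must visit P₁ then P₂; paths through both = C(14, 2)·C(6, 5)·C(3, 1) = 1638. Avoid both = 490314 − 7644 − 232560 + 1638 = 251748.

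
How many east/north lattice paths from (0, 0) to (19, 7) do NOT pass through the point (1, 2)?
Number of paths = 556853

Total paths from (0, 0) to (19, 7): C(26, 19) = 657800. Paths through (1, 2): (paths (0, 0) → (1, 2)) × (paths (1, 2) → (19, 7)) = C(3, 1) · C(23, 18) = 3 · 33649 = 100947. Avoidance count = 657800 − 100947 = 556853.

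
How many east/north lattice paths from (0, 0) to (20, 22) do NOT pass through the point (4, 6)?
Number of paths = 387564725520

Total paths from (0, 0) to (20, 22): C(42, 20) = 513791607420. Paths through (4, 6): (paths (0, 0) → (4, 6)) × (paths (4, 6) → (20, 22)) = C(10, 4) · C(32, 16) = 210 · 601080390 = 126226881900. Avoidance count = 513791607420 − 126226881900 = 387564725520.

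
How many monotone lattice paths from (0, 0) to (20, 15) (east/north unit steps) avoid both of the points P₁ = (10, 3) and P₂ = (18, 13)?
Number of paths = 1900572682

Inclusion–exclusion. Total paths: C(35, 20) = 3247943160. Through P₁: C(13, 10)·C(22, 10) = 184940756. Through P₂: C(31, 18)·C(4, 2) = 1237518450. Since P₁ is strictly southwest of P₂, a monotone path through both must visit P₁ then P₂; paths through both = C(13, 10)·C(18, 8)·C(4, 2) = 75088728. Avoid both = 3247943160 − 184940756 − 1237518450 + 75088728 = 1900572682.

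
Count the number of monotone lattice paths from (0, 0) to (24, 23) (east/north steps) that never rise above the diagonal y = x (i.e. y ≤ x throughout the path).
Number of paths = 1289904147324

By the reflection principle (André's argument), the number of monotone paths to (24, 23) with n ≤ m that never go above y = x is C(47, 24) − C(47, 25) = 16123801841550 − 14833897694226 = 1289904147324.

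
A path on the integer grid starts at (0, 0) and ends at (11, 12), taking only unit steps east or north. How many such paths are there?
Number of paths = 1352078

A monotone lattice path from (0, 0) to (11, 12) consists of 11 east steps and 12 north steps in some order, so it is determined by which 11 of the 23 steps are east. The count is C(23, 11) = 1352078.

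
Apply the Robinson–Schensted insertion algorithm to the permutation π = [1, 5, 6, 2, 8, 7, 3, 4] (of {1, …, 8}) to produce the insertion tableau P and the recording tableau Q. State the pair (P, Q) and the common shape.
P = [1, 2, 3, 4] / [5, 6, 7] / [8];  Q = [1, 2, 3, 5] / [4, 6, 8] / [7];  common shape = (4, 3, 1)

Row-insert the values π_1, π_2, … into P one at a time, bumping the leftmost entry strictly greater than the inserted value down to the next row. The recording tableau Q records, in position (i, j), the step at which that cell was added to P.
  Insert 1 (step 1): P = [1];  Q = [1]
  Insert 5 (step 2): P = [1, 5];  Q = [1, 2]
  Insert 6 (step 3): P = [1, 5, 6];  Q = [1, 2, 3]
  Insert 2 (step 4): P = [1, 2, 6] / [5];  Q = [1, 2, 3] / [4]
  Insert 8 (step 5): P = [1, 2, 6, 8] / [5];  Q = [1, 2, 3, 5] / [4]
  Insert 7 (step 6): P = [1, 2, 6, 7] / [5, 8];  Q = [1, 2, 3, 5] / [4, 6]
  Insert 3 (step 7): P = [1, 2, 3, 7] / [5, 6] / [8];  Q = [1, 2, 3, 5] / [4, 6] / [7]
  Insert 4 (step 8): P = [1, 2, 3, 4] / [5, 6, 7] / [8];  Q = [1, 2, 3, 5] / [4, 6, 8] / [7]
Final shape: (4, 3, 1).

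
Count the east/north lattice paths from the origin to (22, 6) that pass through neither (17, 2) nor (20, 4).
Number of paths = 301698

Inclusion–exclusion. Total paths: C(28, 22) = 376740. Through P₁: C(19, 17)·C(9, 5) = 21546. Through P₂: C(24, 20)·C(4, 2) = 63756. Since P₁ is strictly southwest of P₂, a monotone path through both must visit P₁ then P₂; paths through both = C(19, 17)·C(5, 3)·C(4, 2) = 10260. Avoid both = 376740 − 21546 − 63756 + 10260 = 301698.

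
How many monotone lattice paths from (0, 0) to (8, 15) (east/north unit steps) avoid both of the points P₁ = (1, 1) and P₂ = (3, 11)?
Number of paths = 228522

Inclusion–exclusion. Total paths: C(23, 8) = 490314. Through P₁: C(2, 1)·C(21, 7) = 232560. Through P₂: C(14, 3)·C(9, 5) = 45864. Since P₁ is strictly southwest of P₂, a monotone path through both must visit P₁ then P₂; paths through both = C(2, 1)·C(12, 2)·C(9, 5) = 16632. Avoid both = 490314 − 232560 − 45864 + 16632 = 228522.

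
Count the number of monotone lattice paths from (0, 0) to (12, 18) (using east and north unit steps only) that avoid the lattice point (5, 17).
Number of paths = 86282553

Total paths from (0, 0) to (12, 18): C(30, 12) = 86493225. Paths through (5, 17): (paths (0, 0) → (5, 17)) × (paths (5, 17) → (12, 18)) = C(22, 5) · C(8, 7) = 26334 · 8 = 210672. Avoidance count = 86493225 − 210672 = 86282553.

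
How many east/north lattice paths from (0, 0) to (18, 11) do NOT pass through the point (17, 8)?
Number of paths = 30270990

Total paths from (0, 0) to (18, 11): C(29, 18) = 34597290. Paths through (17, 8): (paths (0, 0) → (17, 8)) × (paths (17, 8) → (18, 11)) = C(25, 17) · C(4, 1) = 1081575 · 4 = 4326300. Avoidance count = 34597290 − 4326300 = 30270990.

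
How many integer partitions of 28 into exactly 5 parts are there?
p(28, 5 parts) = 291

Partitions of n into exactly k parts are in bijection with partitions of n − k into at most k parts (subtract 1 from each part). So p(28, exactly 5) = p(23, parts ≤ 5). Computing via the recurrence p(m, j) = p(m, j−1) + p(m−j, j) gives 291.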